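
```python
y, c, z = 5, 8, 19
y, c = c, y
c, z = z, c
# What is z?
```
Trace:
  y=5, c=8, z=19
  y=8, c=5, z=19
  y=8, c=19, z=5

Final answer: 5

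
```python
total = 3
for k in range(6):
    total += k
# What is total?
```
Trace:
  total=3
  total=3, k=0
  total=4, k=1
  total=6, k=2
  total=9, k=3
  total=13, k=4
  total=18, k=5

Final answer: 18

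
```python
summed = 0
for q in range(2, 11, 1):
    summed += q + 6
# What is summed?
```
Trace:
  summed=0
  summed=8, q=2
  summed=17, q=3
  summed=27, q=4
  summed=38, q=5
  summed=50, q=6
  summed=63, q=7
  summed=77, q=8
  summed=92, q=9
  summed=108, q=10

Final answer: 108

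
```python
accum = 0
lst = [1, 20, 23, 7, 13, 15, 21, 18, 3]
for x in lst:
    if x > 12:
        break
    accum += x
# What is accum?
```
Trace:
  accum=0
  accum=1, x=1
  accum=1, x=20

Final answer: 1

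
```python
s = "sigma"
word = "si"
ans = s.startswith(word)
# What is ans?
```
Trace:
  s='sigma'
  s='sigma', word='si'
  s='sigma', word='si', ans=True

Final answer: True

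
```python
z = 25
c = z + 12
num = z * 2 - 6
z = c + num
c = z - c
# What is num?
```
Trace:
  z=25
  z=25, c=37
  z=25, c=37, num=44
  z=81, c=37, num=44
  z=81, c=44, num=44

Final answer: 44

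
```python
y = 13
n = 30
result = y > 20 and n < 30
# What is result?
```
Trace:
  y=13
  y=13, n=30
  y=13, n=30, result=False

Final answer: False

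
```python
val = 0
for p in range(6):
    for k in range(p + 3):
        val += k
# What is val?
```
Trace:
  val=0
  val=0, p=0, k=0
  val=1, p=0, k=1
  val=3, p=0, k=2
  val=3, p=1, k=0
  val=4, p=1, k=1
  val=6, p=1, k=2
  val=9, p=1, k=3
  val=9, p=2, k=0
  val=10, p=2, k=1
  val=12, p=2, k=2
  val=15, p=2, k=3
  val=19, p=2, k=4
  val=19, p=3, k=0
  val=20, p=3, k=1
  val=22, p=3, k=2
  val=25, p=3, k=3
  val=29, p=3, k=4
  val=34, p=3, k=5
  val=34, p=4, k=0
  val=35, p=4, k=1
  val=37, p=4, k=2
  val=40, p=4, k=3
  val=44, p=4, k=4
  val=49, p=4, k=5
  val=55, p=4, k=6
  val=55, p=5, k=0
  val=56, p=5, k=1
  val=58, p=5, k=2
  val=61, p=5, k=3
  val=65, p=5, k=4
  val=70, p=5, k=5
  val=76, p=5, k=6
  val=83, p=5, k=7

Final answer: 83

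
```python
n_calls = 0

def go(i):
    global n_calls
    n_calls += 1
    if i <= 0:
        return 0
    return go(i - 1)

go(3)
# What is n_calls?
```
Call trace:
go(i=3)
  go(i=2)
    go(i=1)
      go(i=0)
      -> return 0
    -> return 0
  -> return 0
-> return 0

n_calls is incremented once per call. go is entered once for each i = 3, 2, 1, 0 (the i <= 0 call returns without recursing), i.e. 3 + 1 calls.
n_calls = 4

Final answer: 4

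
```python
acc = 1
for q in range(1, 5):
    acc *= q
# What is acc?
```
Trace:
  acc=1
  acc=1, q=1
  acc=2, q=2
  acc=6, q=3
  acc=24, q=4

Final answer: 24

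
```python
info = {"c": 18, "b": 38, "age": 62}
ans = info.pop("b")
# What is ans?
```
Trace:
  info={'c': 18, 'b': 38, 'age': 62}
  info={'c': 18, 'age': 62}, ans=38

Final answer: 38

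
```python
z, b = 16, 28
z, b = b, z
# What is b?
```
Trace:
  z=16, b=28
  z=28, b=16

Final answer: 16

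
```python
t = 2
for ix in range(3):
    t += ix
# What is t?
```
Trace:
  t=2
  t=2, ix=0
  t=3, ix=1
  t=5, ix=2

Final answer: 5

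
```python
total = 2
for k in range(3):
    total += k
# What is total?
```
Trace:
  total=2
  total=2, k=0
  total=3, k=1
  total=5, k=2

Final answer: 5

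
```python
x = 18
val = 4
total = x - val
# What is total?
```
Trace:
  x=18
  x=18, val=4
  x=18, val=4, total=14

Final answer: 14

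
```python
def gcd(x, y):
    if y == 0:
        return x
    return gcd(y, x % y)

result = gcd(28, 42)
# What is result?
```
Call trace:
gcd(x=28, y=42)
  gcd(x=42, y=28)
    gcd(x=28, y=14)
      gcd(x=14, y=0)
      -> return 14
    -> return 14
  -> return 14
-> return 14

Final answer: 14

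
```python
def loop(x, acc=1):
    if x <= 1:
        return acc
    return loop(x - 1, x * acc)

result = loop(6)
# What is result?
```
Call trace:
loop(x=6, acc=1)
  loop(x=5, acc=6)
    loop(x=4, acc=30)
      loop(x=3, acc=120)
        loop(x=2, acc=360)
          loop(x=1, acc=720)
          -> return 720
        -> return 720
      -> return 720
    -> return 720
  -> return 720
-> return 720

Final answer: 720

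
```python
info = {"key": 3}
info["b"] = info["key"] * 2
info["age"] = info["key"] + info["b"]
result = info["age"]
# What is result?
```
Trace:
  info={'key': 3}
  info={'key': 3, 'b': 6}
  info={'key': 3, 'b': 6, 'age': 9}
  info={'key': 3, 'b': 6, 'age': 9}, result=9

Final answer: 9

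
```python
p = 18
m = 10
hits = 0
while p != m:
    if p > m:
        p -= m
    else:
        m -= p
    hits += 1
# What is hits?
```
Trace:
  p=18
  p=18, m=10
  p=18, m=10, hits=0
  p=8, m=10, hits=1
  p=8, m=2, hits=2
  p=6, m=2, hits=3
  p=4, m=2, hits=4
  p=2, m=2, hits=5

Final answer: 5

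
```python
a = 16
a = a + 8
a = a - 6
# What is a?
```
Trace:
  a=16
  a=24
  a=18

Final answer: 18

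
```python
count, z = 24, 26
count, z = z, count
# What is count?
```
Trace:
  count=24, z=26
  count=26, z=24

Final answer: 26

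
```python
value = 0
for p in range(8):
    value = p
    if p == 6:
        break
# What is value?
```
Trace:
  value=0
  value=0, p=0
  value=1, p=1
  value=2, p=2
  value=3, p=3
  value=4, p=4
  value=5, p=5
  value=6, p=6

Final answer: 6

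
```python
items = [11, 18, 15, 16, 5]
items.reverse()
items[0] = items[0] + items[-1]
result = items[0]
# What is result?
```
Trace:
  items=[11, 18, 15, 16, 5]
  items=[5, 16, 15, 18, 11]
  items=[16, 16, 15, 18, 11]
  items=[16, 16, 15, 18, 11], result=16

Final answer: 16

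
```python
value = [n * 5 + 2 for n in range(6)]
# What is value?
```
Trace:
  n=0
  n=1
  n=2
  n=3
  n=4
  n=5
  value=[2, 7, 12, 17, 22, 27]

Final answer: [2, 7, 12, 17, 22, 27]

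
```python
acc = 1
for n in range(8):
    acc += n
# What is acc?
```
Trace:
  acc=1
  acc=1, n=0
  acc=2, n=1
  acc=4, n=2
  acc=7, n=3
  acc=11, n=4
  acc=16, n=5
  acc=22, n=6
  acc=29, n=7

Final answer: 29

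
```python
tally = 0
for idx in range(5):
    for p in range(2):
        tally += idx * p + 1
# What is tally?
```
Trace:
  tally=0
  tally=1, idx=0, p=0
  tally=2, idx=0, p=1
  tally=3, idx=1, p=0
  tally=5, idx=1, p=1
  tally=6, idx=2, p=0
  tally=9, idx=2, p=1
  tally=10, idx=3, p=0
  tally=14, idx=3, p=1
  tally=15, idx=4, p=0
  tally=20, idx=4, p=1

Final answer: 20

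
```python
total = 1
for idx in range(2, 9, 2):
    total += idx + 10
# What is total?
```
Trace:
  total=1
  total=13, idx=2
  total=27, idx=4
  total=43, idx=6
  total=61, idx=8

Final answer: 61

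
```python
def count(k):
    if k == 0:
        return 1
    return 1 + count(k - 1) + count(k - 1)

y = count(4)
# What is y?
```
Call trace (a repeated sub-call is expanded the first time; later identical calls just restate its return value):
count(k=4)
  count(k=3)
    count(k=2)
      count(k=1)
        count(k=0)
        -> return 1
        count(k=0)
        -> return 1
      -> return 3
      count(k=1) -> return 3  (same call as traced above)
    -> return 7
    count(k=2) -> return 7  (same call as traced above)
  -> return 15
  count(k=3) -> return 15  (same call as traced above)
-> return 31

Final answer: 31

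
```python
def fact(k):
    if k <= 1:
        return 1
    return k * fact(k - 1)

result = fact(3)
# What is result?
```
Call trace:
fact(k=3)
  fact(k=2)
    fact(k=1)
    -> return 1
  -> return 2
-> return 6

Final answer: 6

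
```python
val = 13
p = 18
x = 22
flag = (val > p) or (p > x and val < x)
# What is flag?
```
Trace:
  val=13
  val=13, p=18
  val=13, p=18, x=22
  val=13, p=18, x=22, flag=False

Final answer: False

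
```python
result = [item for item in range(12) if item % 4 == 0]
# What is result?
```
Trace:
  item=0
  item=1
  item=2
  item=3
  item=4
  item=5
  item=6
  item=7
  item=8
  item=9
  item=10
  item=11
  result=[0, 4, 8]

Final answer: [0, 4, 8]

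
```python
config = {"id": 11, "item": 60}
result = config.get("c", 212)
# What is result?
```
Trace:
  config={'id': 11, 'item': 60}
  config={'id': 11, 'item': 60}, result=212

Final answer: 212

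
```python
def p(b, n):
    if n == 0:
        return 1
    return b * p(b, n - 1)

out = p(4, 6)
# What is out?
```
Call trace:
p(b=4, n=6)
  p(b=4, n=5)
    p(b=4, n=4)
      p(b=4, n=3)
        p(b=4, n=2)
          p(b=4, n=1)
            p(b=4, n=0)
            -> return 1
          -> return 4
        -> return 16
      -> return 64
    -> return 256
  -> return 1024
-> return 4096

Final answer: 4096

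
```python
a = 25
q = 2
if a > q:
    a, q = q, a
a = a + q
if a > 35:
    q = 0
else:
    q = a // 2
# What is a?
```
Trace:
  a=25
  a=25, q=2
  a=2, q=25
  a=27, q=25
  a=27, q=13

Final answer: 27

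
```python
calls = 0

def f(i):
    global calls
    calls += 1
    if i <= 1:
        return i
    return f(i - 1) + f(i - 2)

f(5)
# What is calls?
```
Call trace (a repeated sub-call is expanded the first time; later identical calls just restate its return value):
f(i=5)
  f(i=4)
    f(i=3)
      f(i=2)
        f(i=1)
        -> return 1
        f(i=0)
        -> return 0
      -> return 1
      f(i=1)
      -> return 1
    -> return 2
    f(i=2) -> return 1  (same call as traced above)
  -> return 3
  f(i=3) -> return 2  (same call as traced above)
-> return 5

calls is incremented once per call, so count the calls in each subtree. Let C(i) = number of calls made by f(i).
C(0) = C(1) = 1 (base case, no recursion); C(i) = 1 + C(i - 1) + C(i - 2) otherwise.
C(2) = 1 + C(1) + C(0) = 1 + 1 + 1 = 3
C(3) = 1 + C(2) + C(1) = 1 + 3 + 1 = 5
C(4) = 1 + C(3) + C(2) = 1 + 5 + 3 = 9
C(5) = 1 + C(4) + C(3) = 1 + 9 + 5 = 15
calls = C(5) = 15

Final answer: 15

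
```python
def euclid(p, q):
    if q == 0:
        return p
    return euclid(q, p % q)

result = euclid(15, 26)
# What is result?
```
Call trace:
euclid(p=15, q=26)
  euclid(p=26, q=15)
    euclid(p=15, q=11)
      euclid(p=11, q=4)
        euclid(p=4, q=3)
          euclid(p=3, q=1)
            euclid(p=1, q=0)
            -> return 1
          -> return 1
        -> return 1
      -> return 1
    -> return 1
  -> return 1
-> return 1

Final answer: 1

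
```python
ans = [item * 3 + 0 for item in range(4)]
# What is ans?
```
Trace:
  item=0
  item=1
  item=2
  item=3
  ans=[0, 3, 6, 9]

Final answer: [0, 3, 6, 9]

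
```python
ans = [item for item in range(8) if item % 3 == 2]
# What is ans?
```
Trace:
  item=0
  item=1
  item=2
  item=3
  item=4
  item=5
  item=6
  item=7
  ans=[2, 5]

Final answer: [2, 5]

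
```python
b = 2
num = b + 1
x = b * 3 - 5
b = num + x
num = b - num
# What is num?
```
Trace:
  b=2
  b=2, num=3
  b=2, num=3, x=1
  b=4, num=3, x=1
  b=4, num=1, x=1

Final answer: 1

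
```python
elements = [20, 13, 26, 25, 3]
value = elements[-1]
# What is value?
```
Trace:
  elements=[20, 13, 26, 25, 3]
  elements=[20, 13, 26, 25, 3], value=3

Final answer: 3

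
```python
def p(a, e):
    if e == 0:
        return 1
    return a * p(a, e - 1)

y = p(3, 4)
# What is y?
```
Call trace:
p(a=3, e=4)
  p(a=3, e=3)
    p(a=3, e=2)
      p(a=3, e=1)
        p(a=3, e=0)
        -> return 1
      -> return 3
    -> return 9
  -> return 27
-> return 81

Final answer: 81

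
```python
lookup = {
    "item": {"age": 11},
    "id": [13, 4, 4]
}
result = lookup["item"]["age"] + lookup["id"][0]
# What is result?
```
Trace:
  lookup={'item': {'age': 11}, 'id': [13, 4, 4]}
  lookup={'item': {'age': 11}, 'id': [13, 4, 4]}, result=24

Final answer: 24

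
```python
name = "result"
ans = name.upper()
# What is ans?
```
Trace:
  name='result'
  name='result', ans='RESULT'

Final answer: 'RESULT'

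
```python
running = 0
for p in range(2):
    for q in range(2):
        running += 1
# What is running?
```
Trace:
  running=0
  running=1, p=0, q=0
  running=2, p=0, q=1
  running=3, p=1, q=0
  running=4, p=1, q=1

Final answer: 4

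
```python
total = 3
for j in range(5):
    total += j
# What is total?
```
Trace:
  total=3
  total=3, j=0
  total=4, j=1
  total=6, j=2
  total=9, j=3
  total=13, j=4

Final answer: 13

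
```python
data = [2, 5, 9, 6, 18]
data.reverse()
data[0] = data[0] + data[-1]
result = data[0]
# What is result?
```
Trace:
  data=[2, 5, 9, 6, 18]
  data=[18, 6, 9, 5, 2]
  data=[20, 6, 9, 5, 2]
  data=[20, 6, 9, 5, 2], result=20

Final answer: 20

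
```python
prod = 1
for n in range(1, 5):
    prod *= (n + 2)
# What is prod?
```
Trace:
  prod=1
  prod=3, n=1
  prod=12, n=2
  prod=60, n=3
  prod=360, n=4

Final answer: 360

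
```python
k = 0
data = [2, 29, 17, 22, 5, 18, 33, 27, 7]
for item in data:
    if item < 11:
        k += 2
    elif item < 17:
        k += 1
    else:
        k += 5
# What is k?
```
Trace:
  k=0
  k=2, item=2
  k=7, item=29
  k=12, item=17
  k=17, item=22
  k=19, item=5
  k=24, item=18
  k=29, item=33
  k=34, item=27
  k=36, item=7

Final answer: 36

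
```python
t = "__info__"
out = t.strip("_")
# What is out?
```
Trace:
  t='__info__'
  t='__info__', out='info'

Final answer: 'info'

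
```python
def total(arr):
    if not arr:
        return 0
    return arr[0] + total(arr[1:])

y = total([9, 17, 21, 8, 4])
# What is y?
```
Call trace:
total(arr=[9, 17, 21, 8, 4])
  total(arr=[17, 21, 8, 4])
    total(arr=[21, 8, 4])
      total(arr=[8, 4])
        total(arr=[4])
          total(arr=[])
          -> return 0
        -> return 4
      -> return 12
    -> return 33
  -> return 50
-> return 59

Final answer: 59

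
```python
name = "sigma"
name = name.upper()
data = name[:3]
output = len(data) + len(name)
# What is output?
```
Trace:
  name='sigma'
  name='SIGMA'
  name='SIGMA', data='SIG'
  name='SIGMA', data='SIG', output=8

Final answer: 8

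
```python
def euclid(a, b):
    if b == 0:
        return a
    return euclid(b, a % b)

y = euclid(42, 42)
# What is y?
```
Call trace:
euclid(a=42, b=42)
  euclid(a=42, b=0)
  -> return 42
-> return 42

Final answer: 42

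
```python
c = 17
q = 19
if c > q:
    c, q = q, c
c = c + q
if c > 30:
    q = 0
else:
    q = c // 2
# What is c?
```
Trace:
  c=17
  c=17, q=19
  c=17, q=19
  c=36, q=19
  c=36, q=0

Final answer: 36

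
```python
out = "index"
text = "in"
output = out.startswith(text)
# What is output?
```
Trace:
  out='index'
  out='index', text='in'
  out='index', text='in', output=True

Final answer: True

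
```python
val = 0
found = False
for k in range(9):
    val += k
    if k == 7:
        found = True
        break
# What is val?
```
Trace:
  val=0
  val=0, found=False
  val=0, found=False, k=0
  val=1, found=False, k=1
  val=3, found=False, k=2
  val=6, found=False, k=3
  val=10, found=False, k=4
  val=15, found=False, k=5
  val=21, found=False, k=6
  val=28, found=True, k=7

Final answer: 28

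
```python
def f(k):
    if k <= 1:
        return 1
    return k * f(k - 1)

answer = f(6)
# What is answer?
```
Call trace:
f(k=6)
  f(k=5)
    f(k=4)
      f(k=3)
        f(k=2)
          f(k=1)
          -> return 1
        -> return 2
      -> return 6
    -> return 24
  -> return 120
-> return 720

Final answer: 720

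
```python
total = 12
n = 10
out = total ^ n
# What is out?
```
Trace:
  total=12
  total=12, n=10
  total=12, n=10, out=6

Final answer: 6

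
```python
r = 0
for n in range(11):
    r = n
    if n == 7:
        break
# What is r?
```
Trace:
  r=0
  r=0, n=0
  r=1, n=1
  r=2, n=2
  r=3, n=3
  r=4, n=4
  r=5, n=5
  r=6, n=6
  r=7, n=7

Final answer: 7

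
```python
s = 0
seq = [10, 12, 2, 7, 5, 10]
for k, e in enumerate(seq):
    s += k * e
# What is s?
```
Trace:
  s=0
  s=0, k=0, e=10
  s=12, k=1, e=12
  s=16, k=2, e=2
  s=37, k=3, e=7
  s=57, k=4, e=5
  s=107, k=5, e=10

Final answer: 107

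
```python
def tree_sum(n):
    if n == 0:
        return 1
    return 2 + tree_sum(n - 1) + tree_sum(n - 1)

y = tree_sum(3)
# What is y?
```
Call trace (a repeated sub-call is expanded the first time; later identical calls just restate its return value):
tree_sum(n=3)
  tree_sum(n=2)
    tree_sum(n=1)
      tree_sum(n=0)
      -> return 1
      tree_sum(n=0)
      -> return 1
    -> return 4
    tree_sum(n=1) -> return 4  (same call as traced above)
  -> return 10
  tree_sum(n=2) -> return 10  (same call as traced above)
-> return 22

Final answer: 22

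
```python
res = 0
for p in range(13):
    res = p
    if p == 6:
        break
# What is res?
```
Trace:
  res=0
  res=0, p=0
  res=1, p=1
  res=2, p=2
  res=3, p=3
  res=4, p=4
  res=5, p=5
  res=6, p=6

Final answer: 6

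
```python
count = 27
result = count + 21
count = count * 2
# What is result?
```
Trace:
  count=27
  count=27, result=48
  count=54, result=48

Final answer: 48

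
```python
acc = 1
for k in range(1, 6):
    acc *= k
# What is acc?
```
Trace:
  acc=1
  acc=1, k=1
  acc=2, k=2
  acc=6, k=3
  acc=24, k=4
  acc=120, k=5

Final answer: 120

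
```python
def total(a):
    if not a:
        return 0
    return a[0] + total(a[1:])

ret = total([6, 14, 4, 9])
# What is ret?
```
Call trace:
total(a=[6, 14, 4, 9])
  total(a=[14, 4, 9])
    total(a=[4, 9])
      total(a=[9])
        total(a=[])
        -> return 0
      -> return 9
    -> return 13
  -> return 27
-> return 33

Final answer: 33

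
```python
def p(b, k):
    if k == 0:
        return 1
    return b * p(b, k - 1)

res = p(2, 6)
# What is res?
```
Call trace:
p(b=2, k=6)
  p(b=2, k=5)
    p(b=2, k=4)
      p(b=2, k=3)
        p(b=2, k=2)
          p(b=2, k=1)
            p(b=2, k=0)
            -> return 1
          -> return 2
        -> return 4
      -> return 8
    -> return 16
  -> return 32
-> return 64

Final answer: 64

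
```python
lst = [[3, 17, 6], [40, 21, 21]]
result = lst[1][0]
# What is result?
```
Trace:
  lst=[[3, 17, 6], [40, 21, 21]]
  lst=[[3, 17, 6], [40, 21, 21]], result=40

Final answer: 40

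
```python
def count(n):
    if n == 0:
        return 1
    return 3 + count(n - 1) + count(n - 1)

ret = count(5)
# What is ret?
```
Call trace (a repeated sub-call is expanded the first time; later identical calls just restate its return value):
count(n=5)
  count(n=4)
    count(n=3)
      count(n=2)
        count(n=1)
          count(n=0)
          -> return 1
          count(n=0)
          -> return 1
        -> return 5
        count(n=1) -> return 5  (same call as traced above)
      -> return 13
      count(n=2) -> return 13  (same call as traced above)
    -> return 29
    count(n=3) -> return 29  (same call as traced above)
  -> return 61
  count(n=4) -> return 61  (same call as traced above)
-> return 125

Final answer: 125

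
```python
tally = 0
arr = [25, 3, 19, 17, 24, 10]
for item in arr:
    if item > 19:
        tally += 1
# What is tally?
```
Trace:
  tally=0
  tally=1, item=25
  tally=1, item=3
  tally=1, item=19
  tally=1, item=17
  tally=2, item=24
  tally=2, item=10

Final answer: 2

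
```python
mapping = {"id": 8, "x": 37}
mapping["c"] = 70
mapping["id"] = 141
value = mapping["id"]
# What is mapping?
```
Trace:
  mapping={'id': 8, 'x': 37}
  mapping={'id': 8, 'x': 37, 'c': 70}
  mapping={'id': 141, 'x': 37, 'c': 70}
  mapping={'id': 141, 'x': 37, 'c': 70}, value=141

Final answer: {'id': 141, 'x': 37, 'c': 70}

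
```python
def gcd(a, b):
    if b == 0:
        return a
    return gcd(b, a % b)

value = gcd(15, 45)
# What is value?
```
Call trace:
gcd(a=15, b=45)
  gcd(a=45, b=15)
    gcd(a=15, b=0)
    -> return 15
  -> return 15
-> return 15

Final answer: 15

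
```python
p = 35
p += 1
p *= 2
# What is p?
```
Trace:
  p=35
  p=36
  p=72

Final answer: 72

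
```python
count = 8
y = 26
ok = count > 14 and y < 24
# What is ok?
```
Trace:
  count=8
  count=8, y=26
  count=8, y=26, ok=False

Final answer: False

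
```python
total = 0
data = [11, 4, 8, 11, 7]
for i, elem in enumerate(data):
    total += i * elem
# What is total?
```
Trace:
  total=0
  total=0, i=0, elem=11
  total=4, i=1, elem=4
  total=20, i=2, elem=8
  total=53, i=3, elem=11
  total=81, i=4, elem=7

Final answer: 81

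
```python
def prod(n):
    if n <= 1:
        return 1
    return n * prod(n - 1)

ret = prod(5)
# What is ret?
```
Call trace:
prod(n=5)
  prod(n=4)
    prod(n=3)
      prod(n=2)
        prod(n=1)
        -> return 1
      -> return 2
    -> return 6
  -> return 24
-> return 120

Final answer: 120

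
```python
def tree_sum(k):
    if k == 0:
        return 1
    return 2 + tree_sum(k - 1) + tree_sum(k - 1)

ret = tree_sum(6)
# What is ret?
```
Call trace (a repeated sub-call is expanded the first time; later identical calls just restate its return value):
tree_sum(k=6)
  tree_sum(k=5)
    tree_sum(k=4)
      tree_sum(k=3)
        tree_sum(k=2)
          tree_sum(k=1)
            tree_sum(k=0)
            -> return 1
            tree_sum(k=0)
            -> return 1
          -> return 4
          tree_sum(k=1) -> return 4  (same call as traced above)
        -> return 10
        tree_sum(k=2) -> return 10  (same call as traced above)
      -> return 22
      tree_sum(k=3) -> return 22  (same call as traced above)
    -> return 46
    tree_sum(k=4) -> return 46  (same call as traced above)
  -> return 94
  tree_sum(k=5) -> return 94  (same call as traced above)
-> return 190

Final answer: 190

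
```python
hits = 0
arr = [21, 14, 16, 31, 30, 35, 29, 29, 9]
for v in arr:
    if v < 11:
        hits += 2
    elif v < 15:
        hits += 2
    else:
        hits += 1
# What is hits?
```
Trace:
  hits=0
  hits=1, v=21
  hits=3, v=14
  hits=4, v=16
  hits=5, v=31
  hits=6, v=30
  hits=7, v=35
  hits=8, v=29
  hits=9, v=29
  hits=11, v=9

Final answer: 11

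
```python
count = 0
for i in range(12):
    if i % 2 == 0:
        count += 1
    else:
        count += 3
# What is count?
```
Trace:
  count=0
  count=1, i=0
  count=4, i=1
  count=5, i=2
  count=8, i=3
  count=9, i=4
  count=12, i=5
  count=13, i=6
  count=16, i=7
  count=17, i=8
  count=20, i=9
  count=21, i=10
  count=24, i=11

Final answer: 24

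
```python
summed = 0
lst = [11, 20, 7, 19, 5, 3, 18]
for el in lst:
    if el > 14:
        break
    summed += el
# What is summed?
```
Trace:
  summed=0
  summed=11, el=11
  summed=11, el=20

Final answer: 11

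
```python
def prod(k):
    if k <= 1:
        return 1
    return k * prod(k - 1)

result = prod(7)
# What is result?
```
Call trace:
prod(k=7)
  prod(k=6)
    prod(k=5)
      prod(k=4)
        prod(k=3)
          prod(k=2)
            prod(k=1)
            -> return 1
          -> return 2
        -> return 6
      -> return 24
    -> return 120
  -> return 720
-> return 5040

Final answer: 5040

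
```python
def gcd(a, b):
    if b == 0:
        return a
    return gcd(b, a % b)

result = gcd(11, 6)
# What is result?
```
Call trace:
gcd(a=11, b=6)
  gcd(a=6, b=5)
    gcd(a=5, b=1)
      gcd(a=1, b=0)
      -> return 1
    -> return 1
  -> return 1
-> return 1

Final answer: 1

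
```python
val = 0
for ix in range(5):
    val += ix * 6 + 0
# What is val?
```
Trace:
  val=0
  val=0, ix=0
  val=6, ix=1
  val=18, ix=2
  val=36, ix=3
  val=60, ix=4

Final answer: 60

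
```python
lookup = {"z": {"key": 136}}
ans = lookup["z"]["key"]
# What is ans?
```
Trace:
  lookup={'z': {'key': 136}}
  lookup={'z': {'key': 136}}, ans=136

Final answer: 136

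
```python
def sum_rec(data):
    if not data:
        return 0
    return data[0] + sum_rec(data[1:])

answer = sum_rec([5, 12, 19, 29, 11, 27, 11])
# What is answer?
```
Call trace:
sum_rec(data=[5, 12, 19, 29, 11, 27, 11])
  sum_rec(data=[12, 19, 29, 11, 27, 11])
    sum_rec(data=[19, 29, 11, 27, 11])
      sum_rec(data=[29, 11, 27, 11])
        sum_rec(data=[11, 27, 11])
          sum_rec(data=[27, 11])
            sum_rec(data=[11])
              sum_rec(data=[])
              -> return 0
            -> return 11
          -> return 38
        -> return 49
      -> return 78
    -> return 97
  -> return 109
-> return 114

Final answer: 114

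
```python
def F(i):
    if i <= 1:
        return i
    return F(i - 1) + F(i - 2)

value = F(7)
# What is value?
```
Call trace (a repeated sub-call is expanded the first time; later identical calls just restate its return value):
F(i=7)
  F(i=6)
    F(i=5)
      F(i=4)
        F(i=3)
          F(i=2)
            F(i=1)
            -> return 1
            F(i=0)
            -> return 0
          -> return 1
          F(i=1)
          -> return 1
        -> return 2
        F(i=2) -> return 1  (same call as traced above)
      -> return 3
      F(i=3) -> return 2  (same call as traced above)
    -> return 5
    F(i=4) -> return 3  (same call as traced above)
  -> return 8
  F(i=5) -> return 5  (same call as traced above)
-> return 13

Final answer: 13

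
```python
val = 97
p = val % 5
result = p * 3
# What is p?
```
Trace:
  val=97
  val=97, p=2
  val=97, p=2, result=6

Final answer: 2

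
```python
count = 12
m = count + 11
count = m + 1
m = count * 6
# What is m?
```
Trace:
  count=12
  count=12, m=23
  count=24, m=23
  count=24, m=144

Final answer: 144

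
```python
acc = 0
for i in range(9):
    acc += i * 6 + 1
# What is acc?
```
Trace:
  acc=0
  acc=1, i=0
  acc=8, i=1
  acc=21, i=2
  acc=40, i=3
  acc=65, i=4
  acc=96, i=5
  acc=133, i=6
  acc=176, i=7
  acc=225, i=8

Final answer: 225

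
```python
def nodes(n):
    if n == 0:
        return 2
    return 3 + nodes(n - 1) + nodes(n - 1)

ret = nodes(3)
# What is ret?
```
Call trace (a repeated sub-call is expanded the first time; later identical calls just restate its return value):
nodes(n=3)
  nodes(n=2)
    nodes(n=1)
      nodes(n=0)
      -> return 2
      nodes(n=0)
      -> return 2
    -> return 7
    nodes(n=1) -> return 7  (same call as traced above)
  -> return 17
  nodes(n=2) -> return 17  (same call as traced above)
-> return 37

Final answer: 37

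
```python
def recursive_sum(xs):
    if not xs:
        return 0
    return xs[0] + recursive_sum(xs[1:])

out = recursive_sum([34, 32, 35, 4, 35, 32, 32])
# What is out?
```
Call trace:
recursive_sum(xs=[34, 32, 35, 4, 35, 32, 32])
  recursive_sum(xs=[32, 35, 4, 35, 32, 32])
    recursive_sum(xs=[35, 4, 35, 32, 32])
      recursive_sum(xs=[4, 35, 32, 32])
        recursive_sum(xs=[35, 32, 32])
          recursive_sum(xs=[32, 32])
            recursive_sum(xs=[32])
              recursive_sum(xs=[])
              -> return 0
            -> return 32
          -> return 64
        -> return 99
      -> return 103
    -> return 138
  -> return 170
-> return 204

Final answer: 204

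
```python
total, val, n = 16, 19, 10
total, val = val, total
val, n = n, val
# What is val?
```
Trace:
  total=16, val=19, n=10
  total=19, val=16, n=10
  total=19, val=10, n=16

Final answer: 10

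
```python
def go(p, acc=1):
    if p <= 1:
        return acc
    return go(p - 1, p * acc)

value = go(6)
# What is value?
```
Call trace:
go(p=6, acc=1)
  go(p=5, acc=6)
    go(p=4, acc=30)
      go(p=3, acc=120)
        go(p=2, acc=360)
          go(p=1, acc=720)
          -> return 720
        -> return 720
      -> return 720
    -> return 720
  -> return 720
-> return 720

Final answer: 720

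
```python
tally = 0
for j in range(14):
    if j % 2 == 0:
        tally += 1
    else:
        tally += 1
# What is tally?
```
Trace:
  tally=0
  tally=1, j=0
  tally=2, j=1
  tally=3, j=2
  tally=4, j=3
  tally=5, j=4
  tally=6, j=5
  tally=7, j=6
  tally=8, j=7
  tally=9, j=8
  tally=10, j=9
  tally=11, j=10
  tally=12, j=11
  tally=13, j=12
  tally=14, j=13

Final answer: 14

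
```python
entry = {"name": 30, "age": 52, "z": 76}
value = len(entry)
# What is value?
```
Trace:
  entry={'name': 30, 'age': 52, 'z': 76}
  entry={'name': 30, 'age': 52, 'z': 76}, value=3

Final answer: 3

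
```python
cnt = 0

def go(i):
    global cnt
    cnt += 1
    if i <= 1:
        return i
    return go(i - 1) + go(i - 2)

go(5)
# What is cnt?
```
Call trace (a repeated sub-call is expanded the first time; later identical calls just restate its return value):
go(i=5)
  go(i=4)
    go(i=3)
      go(i=2)
        go(i=1)
        -> return 1
        go(i=0)
        -> return 0
      -> return 1
      go(i=1)
      -> return 1
    -> return 2
    go(i=2) -> return 1  (same call as traced above)
  -> return 3
  go(i=3) -> return 2  (same call as traced above)
-> return 5

cnt is incremented once per call, so count the calls in each subtree. Let C(i) = number of calls made by go(i).
C(0) = C(1) = 1 (base case, no recursion); C(i) = 1 + C(i - 1) + C(i - 2) otherwise.
C(2) = 1 + C(1) + C(0) = 1 + 1 + 1 = 3
C(3) = 1 + C(2) + C(1) = 1 + 3 + 1 = 5
C(4) = 1 + C(3) + C(2) = 1 + 5 + 3 = 9
C(5) = 1 + C(4) + C(3) = 1 + 9 + 5 = 15
cnt = C(5) = 15

Final answer: 15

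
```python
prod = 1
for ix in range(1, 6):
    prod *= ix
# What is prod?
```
Trace:
  prod=1
  prod=1, ix=1
  prod=2, ix=2
  prod=6, ix=3
  prod=24, ix=4
  prod=120, ix=5

Final answer: 120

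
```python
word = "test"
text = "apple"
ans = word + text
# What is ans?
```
Trace:
  word='test'
  word='test', text='apple'
  word='test', text='apple', ans='testapple'

Final answer: 'testapple'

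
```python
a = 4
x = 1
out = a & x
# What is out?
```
Trace:
  a=4
  a=4, x=1
  a=4, x=1, out=0

Final answer: 0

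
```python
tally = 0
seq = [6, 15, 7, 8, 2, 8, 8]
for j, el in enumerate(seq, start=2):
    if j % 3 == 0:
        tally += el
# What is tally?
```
Trace:
  tally=0
  tally=0, j=2, el=6
  tally=15, j=3, el=15
  tally=15, j=4, el=7
  tally=15, j=5, el=8
  tally=17, j=6, el=2
  tally=17, j=7, el=8
  tally=17, j=8, el=8

Final answer: 17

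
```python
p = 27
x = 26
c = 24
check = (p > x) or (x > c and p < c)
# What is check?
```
Trace:
  p=27
  p=27, x=26
  p=27, x=26, c=24
  p=27, x=26, c=24, check=True

Final answer: True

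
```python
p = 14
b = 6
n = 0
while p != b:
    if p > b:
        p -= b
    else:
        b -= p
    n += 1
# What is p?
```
Trace:
  p=14
  p=14, b=6
  p=14, b=6, n=0
  p=8, b=6, n=1
  p=2, b=6, n=2
  p=2, b=4, n=3
  p=2, b=2, n=4

Final answer: 2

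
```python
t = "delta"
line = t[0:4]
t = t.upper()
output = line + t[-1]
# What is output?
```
Trace:
  t='delta'
  t='delta', line='delt'
  t='DELTA', line='delt'
  t='DELTA', line='delt', output='deltA'

Final answer: 'deltA'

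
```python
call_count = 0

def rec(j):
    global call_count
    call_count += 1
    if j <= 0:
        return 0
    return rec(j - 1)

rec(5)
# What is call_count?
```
Call trace:
rec(j=5)
  rec(j=4)
    rec(j=3)
      rec(j=2)
        rec(j=1)
          rec(j=0)
          -> return 0
        -> return 0
      -> return 0
    -> return 0
  -> return 0
-> return 0

call_count is incremented once per call. rec is entered once for each j = 5, 4, 3, 2, 1, 0 (the j <= 0 call returns without recursing), i.e. 5 + 1 calls.
call_count = 6

Final answer: 6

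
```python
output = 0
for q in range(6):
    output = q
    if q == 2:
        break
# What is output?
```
Trace:
  output=0
  output=0, q=0
  output=1, q=1
  output=2, q=2

Final answer: 2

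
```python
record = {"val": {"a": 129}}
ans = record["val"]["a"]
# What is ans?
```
Trace:
  record={'val': {'a': 129}}
  record={'val': {'a': 129}}, ans=129

Final answer: 129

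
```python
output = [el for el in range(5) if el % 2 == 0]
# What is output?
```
Trace:
  el=0
  el=1
  el=2
  el=3
  el=4
  output=[0, 2, 4]

Final answer: [0, 2, 4]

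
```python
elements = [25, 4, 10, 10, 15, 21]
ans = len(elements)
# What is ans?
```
Trace:
  elements=[25, 4, 10, 10, 15, 21]
  elements=[25, 4, 10, 10, 15, 21], ans=6

Final answer: 6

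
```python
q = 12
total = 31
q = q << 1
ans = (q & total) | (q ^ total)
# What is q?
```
Trace:
  q=12
  q=12, total=31
  q=24, total=31
  q=24, total=31, ans=31

Final answer: 24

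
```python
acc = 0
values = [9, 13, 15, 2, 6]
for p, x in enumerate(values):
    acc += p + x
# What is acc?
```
Trace:
  acc=0
  acc=9, p=0, x=9
  acc=23, p=1, x=13
  acc=40, p=2, x=15
  acc=45, p=3, x=2
  acc=55, p=4, x=6

Final answer: 55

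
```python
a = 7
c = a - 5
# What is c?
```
Trace:
  a=7
  a=7, c=2

Final answer: 2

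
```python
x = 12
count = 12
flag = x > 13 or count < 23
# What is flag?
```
Trace:
  x=12
  x=12, count=12
  x=12, count=12, flag=True

Final answer: True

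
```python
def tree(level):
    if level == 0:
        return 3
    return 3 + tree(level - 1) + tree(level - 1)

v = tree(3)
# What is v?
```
Call trace (a repeated sub-call is expanded the first time; later identical calls just restate its return value):
tree(level=3)
  tree(level=2)
    tree(level=1)
      tree(level=0)
      -> return 3
      tree(level=0)
      -> return 3
    -> return 9
    tree(level=1) -> return 9  (same call as traced above)
  -> return 21
  tree(level=2) -> return 21  (same call as traced above)
-> return 45

Final answer: 45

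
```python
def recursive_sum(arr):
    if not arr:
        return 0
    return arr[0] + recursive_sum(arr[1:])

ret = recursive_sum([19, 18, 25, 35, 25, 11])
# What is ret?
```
Call trace:
recursive_sum(arr=[19, 18, 25, 35, 25, 11])
  recursive_sum(arr=[18, 25, 35, 25, 11])
    recursive_sum(arr=[25, 35, 25, 11])
      recursive_sum(arr=[35, 25, 11])
        recursive_sum(arr=[25, 11])
          recursive_sum(arr=[11])
            recursive_sum(arr=[])
            -> return 0
          -> return 11
        -> return 36
      -> return 71
    -> return 96
  -> return 114
-> return 133

Final answer: 133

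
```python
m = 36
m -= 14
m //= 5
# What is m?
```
Trace:
  m=36
  m=22
  m=4

Final answer: 4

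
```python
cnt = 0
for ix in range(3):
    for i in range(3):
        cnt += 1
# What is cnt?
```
Trace:
  cnt=0
  cnt=1, ix=0, i=0
  cnt=2, ix=0, i=1
  cnt=3, ix=0, i=2
  cnt=4, ix=1, i=0
  cnt=5, ix=1, i=1
  cnt=6, ix=1, i=2
  cnt=7, ix=2, i=0
  cnt=8, ix=2, i=1
  cnt=9, ix=2, i=2

Final answer: 9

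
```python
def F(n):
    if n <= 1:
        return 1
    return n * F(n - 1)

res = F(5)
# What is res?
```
Call trace:
F(n=5)
  F(n=4)
    F(n=3)
      F(n=2)
        F(n=1)
        -> return 1
      -> return 2
    -> return 6
  -> return 24
-> return 120

Final answer: 120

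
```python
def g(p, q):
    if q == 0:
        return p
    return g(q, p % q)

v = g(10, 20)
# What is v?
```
Call trace:
g(p=10, q=20)
  g(p=20, q=10)
    g(p=10, q=0)
    -> return 10
  -> return 10
-> return 10

Final answer: 10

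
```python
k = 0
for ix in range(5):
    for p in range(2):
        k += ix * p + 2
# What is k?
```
Trace:
  k=0
  k=2, ix=0, p=0
  k=4, ix=0, p=1
  k=6, ix=1, p=0
  k=9, ix=1, p=1
  k=11, ix=2, p=0
  k=15, ix=2, p=1
  k=17, ix=3, p=0
  k=22, ix=3, p=1
  k=24, ix=4, p=0
  k=30, ix=4, p=1

Final answer: 30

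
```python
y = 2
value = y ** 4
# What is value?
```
Trace:
  y=2
  y=2, value=16

Final answer: 16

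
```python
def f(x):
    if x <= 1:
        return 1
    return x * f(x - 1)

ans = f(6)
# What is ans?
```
Call trace:
f(x=6)
  f(x=5)
    f(x=4)
      f(x=3)
        f(x=2)
          f(x=1)
          -> return 1
        -> return 2
      -> return 6
    -> return 24
  -> return 120
-> return 720

Final answer: 720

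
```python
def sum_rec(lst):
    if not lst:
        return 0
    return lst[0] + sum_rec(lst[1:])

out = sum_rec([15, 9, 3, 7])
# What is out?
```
Call trace:
sum_rec(lst=[15, 9, 3, 7])
  sum_rec(lst=[9, 3, 7])
    sum_rec(lst=[3, 7])
      sum_rec(lst=[7])
        sum_rec(lst=[])
        -> return 0
      -> return 7
    -> return 10
  -> return 19
-> return 34

Final answer: 34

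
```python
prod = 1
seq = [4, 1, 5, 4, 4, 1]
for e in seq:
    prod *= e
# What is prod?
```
Trace:
  prod=1
  prod=4, e=4
  prod=4, e=1
  prod=20, e=5
  prod=80, e=4
  prod=320, e=4
  prod=320, e=1

Final answer: 320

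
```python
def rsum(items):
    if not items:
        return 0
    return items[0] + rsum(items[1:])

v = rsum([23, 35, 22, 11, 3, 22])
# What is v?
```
Call trace:
rsum(items=[23, 35, 22, 11, 3, 22])
  rsum(items=[35, 22, 11, 3, 22])
    rsum(items=[22, 11, 3, 22])
      rsum(items=[11, 3, 22])
        rsum(items=[3, 22])
          rsum(items=[22])
            rsum(items=[])
            -> return 0
          -> return 22
        -> return 25
      -> return 36
    -> return 58
  -> return 93
-> return 116

Final answer: 116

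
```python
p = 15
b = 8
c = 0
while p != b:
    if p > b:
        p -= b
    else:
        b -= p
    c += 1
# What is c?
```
Trace:
  p=15
  p=15, b=8
  p=15, b=8, c=0
  p=7, b=8, c=1
  p=7, b=1, c=2
  p=6, b=1, c=3
  p=5, b=1, c=4
  p=4, b=1, c=5
  p=3, b=1, c=6
  p=2, b=1, c=7
  p=1, b=1, c=8

Final answer: 8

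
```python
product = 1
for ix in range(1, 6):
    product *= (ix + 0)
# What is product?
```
Trace:
  product=1
  product=1, ix=1
  product=2, ix=2
  product=6, ix=3
  product=24, ix=4
  product=120, ix=5

Final answer: 120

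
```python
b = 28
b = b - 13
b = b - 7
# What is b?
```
Trace:
  b=28
  b=15
  b=8

Final answer: 8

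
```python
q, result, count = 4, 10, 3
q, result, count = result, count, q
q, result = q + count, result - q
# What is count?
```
Trace:
  q=4, result=10, count=3
  q=10, result=3, count=4
  q=14, result=-7, count=4

Final answer: 4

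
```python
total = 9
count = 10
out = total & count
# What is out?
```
Trace:
  total=9
  total=9, count=10
  total=9, count=10, out=8

Final answer: 8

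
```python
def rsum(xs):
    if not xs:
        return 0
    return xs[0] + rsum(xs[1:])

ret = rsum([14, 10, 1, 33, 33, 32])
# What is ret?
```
Call trace:
rsum(xs=[14, 10, 1, 33, 33, 32])
  rsum(xs=[10, 1, 33, 33, 32])
    rsum(xs=[1, 33, 33, 32])
      rsum(xs=[33, 33, 32])
        rsum(xs=[33, 32])
          rsum(xs=[32])
            rsum(xs=[])
            -> return 0
          -> return 32
        -> return 65
      -> return 98
    -> return 99
  -> return 109
-> return 123

Final answer: 123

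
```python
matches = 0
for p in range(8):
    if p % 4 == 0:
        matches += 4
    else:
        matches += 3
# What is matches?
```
Trace:
  matches=0
  matches=4, p=0
  matches=7, p=1
  matches=10, p=2
  matches=13, p=3
  matches=17, p=4
  matches=20, p=5
  matches=23, p=6
  matches=26, p=7

Final answer: 26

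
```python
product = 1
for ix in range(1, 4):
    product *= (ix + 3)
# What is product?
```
Trace:
  product=1
  product=4, ix=1
  product=20, ix=2
  product=120, ix=3

Final answer: 120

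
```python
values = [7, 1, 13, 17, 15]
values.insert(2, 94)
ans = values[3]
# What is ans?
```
Trace:
  values=[7, 1, 13, 17, 15]
  values=[7, 1, 94, 13, 17, 15]
  values=[7, 1, 94, 13, 17, 15], ans=13

Final answer: 13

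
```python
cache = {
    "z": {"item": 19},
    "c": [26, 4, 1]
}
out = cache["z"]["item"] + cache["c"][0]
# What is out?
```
Trace:
  cache={'z': {'item': 19}, 'c': [26, 4, 1]}
  cache={'z': {'item': 19}, 'c': [26, 4, 1]}, out=45

Final answer: 45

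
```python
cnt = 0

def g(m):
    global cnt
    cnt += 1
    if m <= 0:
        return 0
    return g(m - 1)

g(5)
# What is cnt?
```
Call trace:
g(m=5)
  g(m=4)
    g(m=3)
      g(m=2)
        g(m=1)
          g(m=0)
          -> return 0
        -> return 0
      -> return 0
    -> return 0
  -> return 0
-> return 0

cnt is incremented once per call. g is entered once for each m = 5, 4, 3, 2, 1, 0 (the m <= 0 call returns without recursing), i.e. 5 + 1 calls.
cnt = 6

Final answer: 6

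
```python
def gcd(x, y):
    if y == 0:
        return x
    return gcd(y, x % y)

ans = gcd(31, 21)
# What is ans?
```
Call trace:
gcd(x=31, y=21)
  gcd(x=21, y=10)
    gcd(x=10, y=1)
      gcd(x=1, y=0)
      -> return 1
    -> return 1
  -> return 1
-> return 1

Final answer: 1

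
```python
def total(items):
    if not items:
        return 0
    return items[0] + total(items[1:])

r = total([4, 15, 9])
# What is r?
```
Call trace:
total(items=[4, 15, 9])
  total(items=[15, 9])
    total(items=[9])
      total(items=[])
      -> return 0
    -> return 9
  -> return 24
-> return 28

Final answer: 28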